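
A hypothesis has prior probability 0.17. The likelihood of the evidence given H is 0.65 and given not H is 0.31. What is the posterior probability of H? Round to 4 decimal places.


Using Bayes' theorem:
P(E) = 0.17 * 0.65 + 0.83 * 0.31
P(E) = 0.3678
P(H|E) = (0.17 * 0.65) / 0.3678 = 0.3004

0.3004


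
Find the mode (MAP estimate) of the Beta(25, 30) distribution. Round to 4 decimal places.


For Beta(a,b) with a,b > 1:
Mode = (a-1)/(a+b-2) = (25-1)/(55-2)
= 24/53 = 0.4528

0.4528


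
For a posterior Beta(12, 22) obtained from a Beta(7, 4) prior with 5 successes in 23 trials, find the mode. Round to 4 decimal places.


Mode = (alpha - 1) / (alpha + beta - 2)
= 11 / 32
= 0.3438

0.3438


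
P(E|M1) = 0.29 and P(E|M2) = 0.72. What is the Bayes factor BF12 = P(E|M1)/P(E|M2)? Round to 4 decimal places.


Bayes factor BF12 = P(E|M1) / P(E|M2)
= 0.29 / 0.72
= 0.4028

0.4028


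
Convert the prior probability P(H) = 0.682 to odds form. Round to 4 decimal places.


P(not H) = 1 - 0.682 = 0.318
Odds = 0.682 / 0.318 = 2.1447

2.1447


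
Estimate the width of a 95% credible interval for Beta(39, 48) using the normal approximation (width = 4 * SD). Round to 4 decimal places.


For Beta(a,b): Var = ab/((a+b)^2(a+b+1))
Var = 0.0028, SD = 0.053
Approximate 95% CI width = 4 * 0.053 = 0.2121

0.2121


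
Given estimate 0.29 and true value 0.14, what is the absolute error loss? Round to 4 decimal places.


Absolute error = |estimate - true|
= |0.15| = 0.15

0.15


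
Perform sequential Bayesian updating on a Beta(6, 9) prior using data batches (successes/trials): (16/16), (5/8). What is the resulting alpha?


Accumulate successes: 21
Posterior alpha = prior alpha + sum of successes
= 6 + 21 = 27

27


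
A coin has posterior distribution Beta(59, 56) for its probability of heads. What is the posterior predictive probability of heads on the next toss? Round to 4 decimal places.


Posterior predictive = E[theta] = alpha/(alpha+beta)
= 59/115
= 0.513

0.513


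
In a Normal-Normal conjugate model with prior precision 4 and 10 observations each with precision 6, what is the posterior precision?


Posterior precision = prior precision + n * observation precision
= 4 + 10 * 6
= 4 + 60 = 64

64


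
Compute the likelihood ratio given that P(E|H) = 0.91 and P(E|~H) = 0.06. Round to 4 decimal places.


LR = P(E|H) / P(E|~H)
= 0.91 / 0.06 = 15.1667

15.1667


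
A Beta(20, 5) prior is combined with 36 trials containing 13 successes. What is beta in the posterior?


In conjugate updating:
beta_posterior = beta_prior + (n - k)
= 5 + (36 - 13)
= 5 + 23 = 28

28


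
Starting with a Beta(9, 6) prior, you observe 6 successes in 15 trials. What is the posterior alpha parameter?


For a Beta-Binomial conjugate model:
Posterior alpha = prior alpha + number of successes
= 9 + 6 = 15

15


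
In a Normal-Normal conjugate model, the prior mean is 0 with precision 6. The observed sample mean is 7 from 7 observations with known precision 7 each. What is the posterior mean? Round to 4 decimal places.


Posterior precision = tau0 + n*tau = 6 + 7*7 = 55
Posterior mean = (tau0*mu0 + n*tau*xbar) / posterior_precision
= (6*0 + 7*7*7) / 55
= 343 / 55 = 6.2364

6.2364


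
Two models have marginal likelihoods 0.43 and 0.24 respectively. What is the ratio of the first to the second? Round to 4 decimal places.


Evidence ratio = 0.43 / 0.24
= 1.7917

1.7917


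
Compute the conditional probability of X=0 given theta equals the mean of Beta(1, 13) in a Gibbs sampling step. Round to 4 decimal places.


Mean of Beta(1, 13) = 0.0714
P(X=0 | theta=0.0714) = 0.9286

0.9286


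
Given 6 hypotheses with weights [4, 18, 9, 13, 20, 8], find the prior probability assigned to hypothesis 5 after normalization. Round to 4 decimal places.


To normalize, divide each weight by the sum of all weights.
Sum = 72
Prior(H5) = 20/72 = 0.2778

0.2778


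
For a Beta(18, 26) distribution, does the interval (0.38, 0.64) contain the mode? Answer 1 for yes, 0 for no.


Mode of Beta(a,b) = (a-1)/(a+b-2)
= (18-1)/(18+26-2) = 0.4048
Check: 0.38 <= 0.4048 <= 0.64?
Result: 1

1


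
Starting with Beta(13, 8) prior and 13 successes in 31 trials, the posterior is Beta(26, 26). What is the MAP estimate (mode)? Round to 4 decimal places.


The mode of Beta(a, b) when a > 1 and b > 1 is (a-1)/(a+b-2)
= (26 - 1) / (26 + 26 - 2)
= 25 / 50
= 0.5

0.5


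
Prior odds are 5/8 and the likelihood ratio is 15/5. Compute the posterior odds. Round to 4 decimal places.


Posterior odds = prior odds * likelihood ratio
= (5/8) * (15/5)
= 75 / 40
= 1.875

1.875


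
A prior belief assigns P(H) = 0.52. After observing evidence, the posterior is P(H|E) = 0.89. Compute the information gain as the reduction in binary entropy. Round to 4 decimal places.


H(prior) = -0.52*log2(0.52) - 0.48*log2(0.48)
= 0.9988
H(post) = -0.89*log2(0.89) - 0.11*log2(0.11)
= 0.4999
IG = 0.9988 - 0.4999 = 0.4989

0.4989


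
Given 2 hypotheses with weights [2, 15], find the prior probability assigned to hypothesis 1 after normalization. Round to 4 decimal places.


To normalize, divide each weight by the sum of all weights.
Sum = 17
Prior(H1) = 2/17 = 0.1176

0.1176


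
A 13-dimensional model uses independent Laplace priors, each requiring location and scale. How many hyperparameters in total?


Per parameter: 2 (location and scale).
Total = 13 * 2 = 26

26


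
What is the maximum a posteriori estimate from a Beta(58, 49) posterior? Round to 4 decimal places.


The MAP estimate equals the mode of the distribution.
Mode of Beta(a,b) = (a-1)/(a+b-2)
= 57/105
= 0.5429

0.5429


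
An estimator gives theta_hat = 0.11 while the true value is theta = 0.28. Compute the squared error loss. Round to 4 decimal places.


The squared error loss is (theta_hat - theta)^2
= (0.11 - 0.28)^2
= (-0.17)^2 = 0.0289

0.0289


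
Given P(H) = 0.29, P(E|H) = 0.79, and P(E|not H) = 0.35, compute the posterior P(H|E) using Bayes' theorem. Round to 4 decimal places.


By Bayes' theorem: P(H|E) = P(E|H)*P(H) / P(E)
P(E) = P(E|H)*P(H) + P(E|not H)*P(not H)
P(E) = 0.79*0.29 + 0.35*0.71 = 0.4776
P(H|E) = 0.79*0.29 / 0.4776 = 0.4797

0.4797


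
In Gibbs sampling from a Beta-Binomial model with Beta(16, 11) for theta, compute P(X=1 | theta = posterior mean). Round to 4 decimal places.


Posterior mean = alpha/(alpha+beta) = 16/27 = 0.5926
P(X=1|theta=mean) = theta = 0.5926

0.5926


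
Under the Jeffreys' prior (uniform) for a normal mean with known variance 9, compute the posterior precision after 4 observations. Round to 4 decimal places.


Prior precision = 0 (flat prior).
Post. prec. = 0 + n/var = 4/9 = 0.4444

0.4444


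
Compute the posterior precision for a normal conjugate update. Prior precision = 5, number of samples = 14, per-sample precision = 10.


tau_post = tau_0 + n * tau
= 5 + 14 * 10 = 145

145


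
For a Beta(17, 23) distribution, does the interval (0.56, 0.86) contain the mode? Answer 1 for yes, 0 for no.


Mode of Beta(a,b) = (a-1)/(a+b-2)
= (17-1)/(17+23-2) = 0.4211
Check: 0.56 <= 0.4211 <= 0.86?
Result: 0

0


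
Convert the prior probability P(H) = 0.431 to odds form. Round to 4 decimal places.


P(not H) = 1 - 0.431 = 0.569
Odds = 0.431 / 0.569 = 0.7575

0.7575


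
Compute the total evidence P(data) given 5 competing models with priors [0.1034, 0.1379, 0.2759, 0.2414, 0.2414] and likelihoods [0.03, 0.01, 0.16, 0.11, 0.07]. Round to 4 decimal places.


Marginal likelihood = sum P(model_i) * P(data|model_i)
Model 1: 0.1034 * 0.03 = 0.0031
Model 2: 0.1379 * 0.01 = 0.0014
Model 3: 0.2759 * 0.16 = 0.0441
Model 4: 0.2414 * 0.11 = 0.0266
Model 5: 0.2414 * 0.07 = 0.0169
Total = 0.0921

0.0921


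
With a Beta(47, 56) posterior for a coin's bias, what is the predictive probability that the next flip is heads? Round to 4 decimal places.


The predictive probability equals the posterior mean.
P(next = heads) = alpha / (alpha + beta)
= 47 / 103 = 0.4563

0.4563


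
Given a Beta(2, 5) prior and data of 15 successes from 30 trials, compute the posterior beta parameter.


Number of failures = 30 - 15 = 15
Posterior beta = 5 + 15 = 20

20


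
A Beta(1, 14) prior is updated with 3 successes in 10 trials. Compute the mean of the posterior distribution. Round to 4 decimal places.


After update: Beta(4, 21)
Mean = 4 / (4 + 21) = 4 / 25
= 0.16

0.16


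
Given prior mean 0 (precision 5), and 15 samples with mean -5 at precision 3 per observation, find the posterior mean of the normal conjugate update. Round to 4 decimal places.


The posterior mean is a precision-weighted average of prior and data.
Post. prec. = 5 + 45 = 50
Post. mean = (0 + -225)/50 = -225/50 = -4.5

-4.5


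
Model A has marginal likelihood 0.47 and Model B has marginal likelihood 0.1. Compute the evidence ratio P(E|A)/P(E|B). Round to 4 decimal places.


Evidence ratio = P(E|A) / P(E|B)
= 0.47 / 0.1
= 4.7

4.7


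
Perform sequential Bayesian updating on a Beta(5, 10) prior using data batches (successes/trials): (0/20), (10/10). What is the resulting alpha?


Accumulate successes: 10
Posterior alpha = prior alpha + sum of successes
= 5 + 10 = 15

15


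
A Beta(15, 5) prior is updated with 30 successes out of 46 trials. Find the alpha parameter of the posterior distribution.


In the Beta-Binomial conjugate update:
alpha_post = alpha_prior + successes
= 15 + 30
= 45

45


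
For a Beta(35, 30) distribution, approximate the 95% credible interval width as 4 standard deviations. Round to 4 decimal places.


Variance of Beta(a,b) = ab / ((a+b)^2 * (a+b+1))
= 35*30 / ((65)^2 * 66)
= 0.0038
SD = sqrt(0.0038) = 0.0614
Width = 4 * SD = 0.2455

0.2455


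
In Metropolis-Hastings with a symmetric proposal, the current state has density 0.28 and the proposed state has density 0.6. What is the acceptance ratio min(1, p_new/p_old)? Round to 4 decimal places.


Ratio = p_new / p_old = 0.6 / 0.28 = 2.1429
Acceptance = min(1, 2.1429) = 1.0

1.0


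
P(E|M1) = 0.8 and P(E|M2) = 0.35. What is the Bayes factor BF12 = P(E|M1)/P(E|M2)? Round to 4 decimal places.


Bayes factor BF12 = P(E|M1) / P(E|M2)
= 0.8 / 0.35
= 2.2857

2.2857


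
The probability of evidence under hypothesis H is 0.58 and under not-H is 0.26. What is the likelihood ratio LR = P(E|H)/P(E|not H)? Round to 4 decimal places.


LR = 0.58 / 0.26
= 2.2308

2.2308


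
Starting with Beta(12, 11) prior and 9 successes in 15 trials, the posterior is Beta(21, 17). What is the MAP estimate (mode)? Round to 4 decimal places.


The mode of Beta(a, b) when a > 1 and b > 1 is (a-1)/(a+b-2)
= (21 - 1) / (21 + 17 - 2)
= 20 / 36
= 0.5556

0.5556


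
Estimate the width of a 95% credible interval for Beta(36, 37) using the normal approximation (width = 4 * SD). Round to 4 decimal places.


For Beta(a,b): Var = ab/((a+b)^2(a+b+1))
Var = 0.0034, SD = 0.0581
Approximate 95% CI width = 4 * 0.0581 = 0.2325

0.2325


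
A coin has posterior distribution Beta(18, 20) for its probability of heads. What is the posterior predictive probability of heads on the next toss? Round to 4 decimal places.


Posterior predictive = E[theta] = alpha/(alpha+beta)
= 18/38
= 0.4737

0.4737


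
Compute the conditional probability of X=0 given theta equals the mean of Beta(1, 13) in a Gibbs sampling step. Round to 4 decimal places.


Mean of Beta(1, 13) = 0.0714
P(X=0 | theta=0.0714) = 0.9286

0.9286


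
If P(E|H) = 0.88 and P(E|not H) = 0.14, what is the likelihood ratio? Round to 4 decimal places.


Likelihood ratio = P(E|H) / P(E|not H)
= 0.88 / 0.14
= 6.2857

6.2857


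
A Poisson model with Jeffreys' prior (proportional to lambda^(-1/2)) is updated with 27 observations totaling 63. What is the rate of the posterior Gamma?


Posterior = Gamma(0.5 + S, n)
= Gamma(0.5 + 63, 27)
Posterior rate = 0 + n = 27

27.0


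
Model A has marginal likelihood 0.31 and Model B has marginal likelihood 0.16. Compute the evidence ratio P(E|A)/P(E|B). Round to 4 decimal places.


Evidence ratio = P(E|A) / P(E|B)
= 0.31 / 0.16
= 1.9375

1.9375


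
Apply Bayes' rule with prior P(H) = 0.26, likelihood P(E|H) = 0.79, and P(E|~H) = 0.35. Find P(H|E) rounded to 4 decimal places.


Step 1: Compute marginal P(E) = P(E|H)P(H) + P(E|~H)P(~H)
= 0.79*0.26 + 0.35*0.74 = 0.4644
Step 2: P(H|E) = P(E|H)P(H)/P(E) = 0.2054/0.4644
= 0.4423

0.4423


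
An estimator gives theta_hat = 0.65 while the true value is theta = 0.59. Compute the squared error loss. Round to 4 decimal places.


The squared error loss is (theta_hat - theta)^2
= (0.65 - 0.59)^2
= (0.06)^2 = 0.0036

0.0036


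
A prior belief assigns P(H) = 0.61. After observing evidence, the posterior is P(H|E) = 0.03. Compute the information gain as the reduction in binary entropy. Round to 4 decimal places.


H(prior) = -0.61*log2(0.61) - 0.39*log2(0.39)
= 0.9648
H(post) = -0.03*log2(0.03) - 0.97*log2(0.97)
= 0.1944
IG = 0.9648 - 0.1944 = 0.7704

0.7704


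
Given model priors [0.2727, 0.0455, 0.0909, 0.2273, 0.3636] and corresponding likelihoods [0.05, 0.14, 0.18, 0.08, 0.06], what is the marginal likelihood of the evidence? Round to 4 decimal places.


P(E) = sum_i P(M_i) P(E|M_i)
= 0.0136 + 0.0064 + 0.0164 + 0.0182 + 0.0218
= 0.0764

0.0764


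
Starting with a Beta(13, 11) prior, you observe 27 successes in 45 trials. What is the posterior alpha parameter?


For a Beta-Binomial conjugate model:
Posterior alpha = prior alpha + number of successes
= 13 + 27 = 40

40


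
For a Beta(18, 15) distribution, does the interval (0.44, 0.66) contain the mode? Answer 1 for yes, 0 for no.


Mode of Beta(a,b) = (a-1)/(a+b-2)
= (18-1)/(18+15-2) = 0.5484
Check: 0.44 <= 0.5484 <= 0.66?
Result: 1

1


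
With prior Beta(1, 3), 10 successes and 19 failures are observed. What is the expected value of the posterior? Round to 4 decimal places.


Posterior = Beta(11, 22)
E[theta] = alpha/(alpha+beta)
= 11/33 = 0.3333

0.3333


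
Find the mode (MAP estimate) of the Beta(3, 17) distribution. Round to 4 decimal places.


For Beta(a,b) with a,b > 1:
Mode = (a-1)/(a+b-2) = (3-1)/(20-2)
= 2/18 = 0.1111

0.1111


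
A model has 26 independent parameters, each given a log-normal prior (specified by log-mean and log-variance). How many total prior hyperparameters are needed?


Each log-normal prior needs 2 hyperparameters (log-mean and log-variance).
Total = 2 * 26 = 52

52


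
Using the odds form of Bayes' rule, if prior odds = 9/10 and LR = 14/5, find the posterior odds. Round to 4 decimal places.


Bayes' rule in odds form: posterior odds = prior odds * LR
= (9 * 14) / (10 * 5)
= 126/50 = 2.52

2.52


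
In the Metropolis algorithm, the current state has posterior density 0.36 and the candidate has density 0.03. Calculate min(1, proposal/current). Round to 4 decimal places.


Ratio = 0.03/0.36 = 0.0833
Acceptance probability = min(1, 0.0833)
= 0.0833

0.0833


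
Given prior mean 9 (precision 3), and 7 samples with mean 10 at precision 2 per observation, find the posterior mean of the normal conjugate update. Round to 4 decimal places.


The posterior mean is a precision-weighted average of prior and data.
Post. prec. = 3 + 14 = 17
Post. mean = (27 + 140)/17 = 167/17 = 9.8235

9.8235


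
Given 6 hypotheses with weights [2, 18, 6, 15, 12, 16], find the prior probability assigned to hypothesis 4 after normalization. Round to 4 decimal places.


To normalize, divide each weight by the sum of all weights.
Sum = 69
Prior(H4) = 15/69 = 0.2174

0.2174


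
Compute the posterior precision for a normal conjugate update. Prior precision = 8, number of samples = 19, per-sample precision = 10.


tau_post = tau_0 + n * tau
= 8 + 19 * 10 = 198

198


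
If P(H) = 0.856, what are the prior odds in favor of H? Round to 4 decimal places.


Prior odds = P(H) / (1 - P(H))
= 0.856 / 0.144
= 5.9444

5.9444


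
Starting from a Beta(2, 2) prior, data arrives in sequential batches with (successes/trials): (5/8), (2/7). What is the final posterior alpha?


In sequential Bayesian updating, we sum all successes.
Total successes = 7
Final alpha = 2 + 7 = 9

9


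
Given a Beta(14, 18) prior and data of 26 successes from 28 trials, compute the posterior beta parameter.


Number of failures = 28 - 26 = 2
Posterior beta = 18 + 2 = 20

20


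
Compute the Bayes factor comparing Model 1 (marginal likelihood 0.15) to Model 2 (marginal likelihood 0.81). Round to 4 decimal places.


BF12 = marginal likelihood of M1 / marginal likelihood of M2
= 0.15/0.81
= 0.1852

0.1852


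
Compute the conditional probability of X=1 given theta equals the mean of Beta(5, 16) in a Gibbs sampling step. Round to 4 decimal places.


Mean of Beta(5, 16) = 0.2381
P(X=1 | theta=0.2381) = 0.2381

0.2381


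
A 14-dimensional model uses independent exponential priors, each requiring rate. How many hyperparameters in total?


Per parameter: 1 (rate).
Total = 14 * 1 = 14

14


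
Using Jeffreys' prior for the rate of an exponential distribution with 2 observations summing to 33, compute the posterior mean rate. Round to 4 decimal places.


Jeffreys' prior leads to posterior Gamma(2, 33).
Mean = 2/33 = 0.0606

0.0606


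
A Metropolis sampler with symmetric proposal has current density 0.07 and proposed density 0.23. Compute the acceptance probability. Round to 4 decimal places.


For symmetric proposals, acceptance = min(1, pi(x*)/pi(x))
= min(1, 0.23/0.07)
= min(1, 3.2857) = 1.0

1.0


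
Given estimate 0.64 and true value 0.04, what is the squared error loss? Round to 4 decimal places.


Squared error = (estimate - true)^2
Difference = 0.6
Loss = 0.6^2 = 0.36

0.36


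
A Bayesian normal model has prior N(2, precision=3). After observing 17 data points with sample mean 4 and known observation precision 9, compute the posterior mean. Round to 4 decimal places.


Posterior mean = (prior_precision * prior_mean + n * data_precision * data_mean) / (prior_precision + n * data_precision)
Numerator = 3*2 + 17*9*4 = 618
Denominator = 3 + 17*9 = 156
Posterior mean = 3.9615

3.9615


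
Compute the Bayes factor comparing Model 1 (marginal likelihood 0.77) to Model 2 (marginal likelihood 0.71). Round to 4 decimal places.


BF12 = marginal likelihood of M1 / marginal likelihood of M2
= 0.77/0.71
= 1.0845

1.0845


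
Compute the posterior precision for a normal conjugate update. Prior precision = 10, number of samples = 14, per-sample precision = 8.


tau_post = tau_0 + n * tau
= 10 + 14 * 8 = 122

122


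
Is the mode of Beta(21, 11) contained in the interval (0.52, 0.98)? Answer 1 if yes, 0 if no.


Mode = (a-1)/(a+b-2) = 20/30 = 0.6667
Interval: (0.52, 0.98)
Contains mode? 1

1


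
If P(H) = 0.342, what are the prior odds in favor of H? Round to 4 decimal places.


Prior odds = P(H) / (1 - P(H))
= 0.342 / 0.658
= 0.5198

0.5198


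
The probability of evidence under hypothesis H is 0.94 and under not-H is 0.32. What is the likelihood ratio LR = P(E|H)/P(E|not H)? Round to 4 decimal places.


LR = 0.94 / 0.32
= 2.9375

2.9375


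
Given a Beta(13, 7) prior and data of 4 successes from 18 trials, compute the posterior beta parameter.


Number of failures = 18 - 4 = 14
Posterior beta = 7 + 14 = 21

21


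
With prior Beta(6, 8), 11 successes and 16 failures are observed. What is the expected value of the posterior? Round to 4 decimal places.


Posterior = Beta(17, 24)
E[theta] = alpha/(alpha+beta)
= 17/41 = 0.4146

0.4146


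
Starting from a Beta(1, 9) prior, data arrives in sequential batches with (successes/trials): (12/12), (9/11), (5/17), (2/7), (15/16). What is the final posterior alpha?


In sequential Bayesian updating, we sum all successes.
Total successes = 43
Final alpha = 1 + 43 = 44

44


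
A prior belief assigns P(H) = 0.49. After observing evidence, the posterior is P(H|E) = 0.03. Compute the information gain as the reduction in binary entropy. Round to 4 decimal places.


H(prior) = -0.49*log2(0.49) - 0.51*log2(0.51)
= 0.9997
H(post) = -0.03*log2(0.03) - 0.97*log2(0.97)
= 0.1944
IG = 0.9997 - 0.1944 = 0.8053

0.8053


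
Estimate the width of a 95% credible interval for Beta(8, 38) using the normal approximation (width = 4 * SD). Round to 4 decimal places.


For Beta(a,b): Var = ab/((a+b)^2(a+b+1))
Var = 0.0031, SD = 0.0553
Approximate 95% CI width = 4 * 0.0553 = 0.2212

0.2212


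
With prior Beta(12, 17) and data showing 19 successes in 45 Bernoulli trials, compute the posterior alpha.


Conjugate update: alpha_posterior = alpha_prior + k
= 12 + 19 = 31

31


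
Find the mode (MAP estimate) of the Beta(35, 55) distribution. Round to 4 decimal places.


For Beta(a,b) with a,b > 1:
Mode = (a-1)/(a+b-2) = (35-1)/(90-2)
= 34/88 = 0.3864

0.3864


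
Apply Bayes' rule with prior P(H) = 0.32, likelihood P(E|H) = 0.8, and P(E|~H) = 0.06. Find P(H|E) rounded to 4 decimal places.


Step 1: Compute marginal P(E) = P(E|H)P(H) + P(E|~H)P(~H)
= 0.8*0.32 + 0.06*0.68 = 0.2968
Step 2: P(H|E) = P(E|H)P(H)/P(E) = 0.256/0.2968
= 0.8625

0.8625


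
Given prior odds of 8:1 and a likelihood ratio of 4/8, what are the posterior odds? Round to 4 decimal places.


Posterior odds = prior odds * LR
Prior odds = 8/1 = 8.0
LR = 4/8 = 0.5
Posterior odds = 8.0 * 0.5 = 4.0

4.0


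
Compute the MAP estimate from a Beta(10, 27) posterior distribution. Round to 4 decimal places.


MAP = mode of Beta distribution
= (alpha - 1)/(alpha + beta - 2)
= (10-1)/(10+27-2)
= 9/35 = 0.2571

0.2571


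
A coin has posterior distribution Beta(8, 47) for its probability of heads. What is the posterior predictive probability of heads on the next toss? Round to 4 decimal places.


Posterior predictive = E[theta] = alpha/(alpha+beta)
= 8/55
= 0.1455

0.1455


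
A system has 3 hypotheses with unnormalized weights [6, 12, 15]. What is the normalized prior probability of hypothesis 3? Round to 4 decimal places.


The normalized prior is the weight divided by the total.
Total weight = 33
P(H3) = 15 / 33 = 0.4545

0.4545


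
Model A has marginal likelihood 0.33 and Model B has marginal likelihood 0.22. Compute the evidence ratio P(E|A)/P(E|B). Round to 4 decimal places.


Evidence ratio = P(E|A) / P(E|B)
= 0.33 / 0.22
= 1.5

1.5


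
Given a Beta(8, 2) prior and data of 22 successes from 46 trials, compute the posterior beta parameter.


Number of failures = 46 - 22 = 24
Posterior beta = 2 + 24 = 26

26


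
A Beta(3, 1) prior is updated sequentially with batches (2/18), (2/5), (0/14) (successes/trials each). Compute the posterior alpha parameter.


Sequential conjugate updating is equivalent to a single batch update.
Total successes across all batches = 4
alpha_posterior = alpha_prior + total_successes = 3 + 4
= 7

7


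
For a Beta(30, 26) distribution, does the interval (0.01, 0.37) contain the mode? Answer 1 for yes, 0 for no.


Mode of Beta(a,b) = (a-1)/(a+b-2)
= (30-1)/(30+26-2) = 0.537
Check: 0.01 <= 0.537 <= 0.37?
Result: 0

0


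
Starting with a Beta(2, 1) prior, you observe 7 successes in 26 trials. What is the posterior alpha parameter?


For a Beta-Binomial conjugate model:
Posterior alpha = prior alpha + number of successes
= 2 + 7 = 9

9


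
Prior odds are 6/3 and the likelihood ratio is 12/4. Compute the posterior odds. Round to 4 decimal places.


Posterior odds = prior odds * likelihood ratio
= (6/3) * (12/4)
= 72 / 12
= 6.0

6.0


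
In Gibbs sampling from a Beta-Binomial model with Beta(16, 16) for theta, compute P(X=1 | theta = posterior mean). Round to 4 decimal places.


Posterior mean = alpha/(alpha+beta) = 16/32 = 0.5
P(X=1|theta=mean) = theta = 0.5

0.5


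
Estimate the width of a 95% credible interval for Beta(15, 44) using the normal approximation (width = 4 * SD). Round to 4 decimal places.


For Beta(a,b): Var = ab/((a+b)^2(a+b+1))
Var = 0.0032, SD = 0.0562
Approximate 95% CI width = 4 * 0.0562 = 0.2249

0.2249


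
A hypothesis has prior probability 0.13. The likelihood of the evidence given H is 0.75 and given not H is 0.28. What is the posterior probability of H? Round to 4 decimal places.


Using Bayes' theorem:
P(E) = 0.13 * 0.75 + 0.87 * 0.28
P(E) = 0.3411
P(H|E) = (0.13 * 0.75) / 0.3411 = 0.2858

0.2858


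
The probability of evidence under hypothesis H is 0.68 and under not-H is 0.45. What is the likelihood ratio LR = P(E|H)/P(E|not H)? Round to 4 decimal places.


LR = 0.68 / 0.45
= 1.5111

1.5111


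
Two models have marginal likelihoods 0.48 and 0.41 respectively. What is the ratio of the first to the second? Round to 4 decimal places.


Evidence ratio = 0.48 / 0.41
= 1.1707

1.1707


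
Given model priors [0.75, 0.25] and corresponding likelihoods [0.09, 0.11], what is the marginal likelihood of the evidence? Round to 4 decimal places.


P(E) = sum_i P(M_i) P(E|M_i)
= 0.0675 + 0.0275
= 0.095

0.095


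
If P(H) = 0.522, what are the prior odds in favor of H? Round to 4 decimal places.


Prior odds = P(H) / (1 - P(H))
= 0.522 / 0.478
= 1.0921

1.0921


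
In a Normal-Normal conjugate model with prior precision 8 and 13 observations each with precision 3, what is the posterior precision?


Posterior precision = prior precision + n * observation precision
= 8 + 13 * 3
= 8 + 39 = 47

47


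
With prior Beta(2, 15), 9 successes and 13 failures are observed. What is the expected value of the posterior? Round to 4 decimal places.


Posterior = Beta(11, 28)
E[theta] = alpha/(alpha+beta)
= 11/39 = 0.2821

0.2821


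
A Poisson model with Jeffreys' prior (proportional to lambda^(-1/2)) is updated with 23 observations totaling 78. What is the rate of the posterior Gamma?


Posterior = Gamma(0.5 + S, n)
= Gamma(0.5 + 78, 23)
Posterior rate = 0 + n = 23

23.0


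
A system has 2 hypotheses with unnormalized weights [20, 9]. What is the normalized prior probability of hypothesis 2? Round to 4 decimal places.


The normalized prior is the weight divided by the total.
Total weight = 29
P(H2) = 9 / 29 = 0.3103

0.3103


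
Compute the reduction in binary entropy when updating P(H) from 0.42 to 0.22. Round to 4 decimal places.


H_before = -p*log2(p) - (1-p)*log2(1-p) for p=0.42: 0.9815
H_after for p=0.22: 0.7602
Reduction = 0.9815 - 0.7602 = 0.2213

0.2213


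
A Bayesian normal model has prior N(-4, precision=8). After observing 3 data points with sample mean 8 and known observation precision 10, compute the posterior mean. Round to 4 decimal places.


Posterior mean = (prior_precision * prior_mean + n * data_precision * data_mean) / (prior_precision + n * data_precision)
Numerator = 8*-4 + 3*10*8 = 208
Denominator = 8 + 3*10 = 38
Posterior mean = 5.4737

5.4737


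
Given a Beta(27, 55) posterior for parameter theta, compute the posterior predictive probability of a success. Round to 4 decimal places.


For a Beta-Bernoulli model, the predictive probability is the mean:
P(success) = 27/(27+55) = 27/82 = 0.3293

0.3293


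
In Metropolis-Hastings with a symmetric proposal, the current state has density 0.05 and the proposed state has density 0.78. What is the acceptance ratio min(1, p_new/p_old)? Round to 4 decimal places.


Ratio = p_new / p_old = 0.78 / 0.05 = 15.6
Acceptance = min(1, 15.6) = 1.0

1.0


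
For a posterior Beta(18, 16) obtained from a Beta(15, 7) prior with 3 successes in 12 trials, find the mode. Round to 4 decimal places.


Mode = (alpha - 1) / (alpha + beta - 2)
= 17 / 32
= 0.5312

0.5312


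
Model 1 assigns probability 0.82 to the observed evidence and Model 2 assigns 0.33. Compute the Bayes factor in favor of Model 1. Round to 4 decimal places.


BF = P(data|M1) / P(data|M2)
= 0.82 / 0.33 = 2.4848

2.4848


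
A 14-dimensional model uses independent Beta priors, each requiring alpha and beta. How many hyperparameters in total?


Per parameter: 2 (alpha and beta).
Total = 14 * 2 = 28

28


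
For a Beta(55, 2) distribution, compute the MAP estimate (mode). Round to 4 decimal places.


MAP = mode = (a-1)/(a+b-2)
= (55-1)/(55+2-2)
= 54/55 = 0.9818

0.9818


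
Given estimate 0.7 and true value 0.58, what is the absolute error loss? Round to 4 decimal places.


Absolute error = |estimate - true|
= |0.12| = 0.12

0.12


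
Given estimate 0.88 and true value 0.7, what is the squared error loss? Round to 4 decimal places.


Squared error = (estimate - true)^2
Difference = 0.18
Loss = 0.18^2 = 0.0324

0.0324


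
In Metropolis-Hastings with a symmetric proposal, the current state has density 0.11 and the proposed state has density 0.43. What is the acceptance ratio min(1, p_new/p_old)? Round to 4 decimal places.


Ratio = p_new / p_old = 0.43 / 0.11 = 3.9091
Acceptance = min(1, 3.9091) = 1.0

1.0


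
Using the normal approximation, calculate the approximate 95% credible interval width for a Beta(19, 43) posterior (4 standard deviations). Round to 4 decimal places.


Var(Beta) = 19*43/(62^2 * 63) = 0.0034
SD = 0.0581
Width ~ 4*SD = 0.2323

0.2323


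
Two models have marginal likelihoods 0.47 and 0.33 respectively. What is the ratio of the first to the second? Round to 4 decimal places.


Evidence ratio = 0.47 / 0.33
= 1.4242

1.4242


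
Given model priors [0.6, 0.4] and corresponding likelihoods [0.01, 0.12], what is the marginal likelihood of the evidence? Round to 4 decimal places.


P(E) = sum_i P(M_i) P(E|M_i)
= 0.006 + 0.048
= 0.054

0.054


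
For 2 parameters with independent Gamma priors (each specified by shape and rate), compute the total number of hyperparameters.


A Gamma prior has 2 hyperparameters per parameter.
Total = 2 * 2 = 4

4


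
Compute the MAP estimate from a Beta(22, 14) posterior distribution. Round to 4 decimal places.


MAP = mode of Beta distribution
= (alpha - 1)/(alpha + beta - 2)
= (22-1)/(22+14-2)
= 21/34 = 0.6176

0.6176


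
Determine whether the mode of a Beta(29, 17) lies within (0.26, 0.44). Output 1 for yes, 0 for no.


First find the mode: (a-1)/(a+b-2) = 0.6364
Is 0.6364 in (0.26, 0.44)? 0

0


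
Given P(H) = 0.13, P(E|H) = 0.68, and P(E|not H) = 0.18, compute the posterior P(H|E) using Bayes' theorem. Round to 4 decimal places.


By Bayes' theorem: P(H|E) = P(E|H)*P(H) / P(E)
P(E) = P(E|H)*P(H) + P(E|not H)*P(not H)
P(E) = 0.68*0.13 + 0.18*0.87 = 0.245
P(H|E) = 0.68*0.13 / 0.245 = 0.3608

0.3608


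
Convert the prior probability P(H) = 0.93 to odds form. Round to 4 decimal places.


P(not H) = 1 - 0.93 = 0.07
Odds = 0.93 / 0.07 = 13.2857

13.2857


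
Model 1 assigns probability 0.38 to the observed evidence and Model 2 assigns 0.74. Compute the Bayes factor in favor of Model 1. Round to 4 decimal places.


BF = P(data|M1) / P(data|M2)
= 0.38 / 0.74 = 0.5135

0.5135


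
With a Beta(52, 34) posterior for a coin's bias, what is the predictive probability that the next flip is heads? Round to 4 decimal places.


The predictive probability equals the posterior mean.
P(next = heads) = alpha / (alpha + beta)
= 52 / 86 = 0.6047

0.6047


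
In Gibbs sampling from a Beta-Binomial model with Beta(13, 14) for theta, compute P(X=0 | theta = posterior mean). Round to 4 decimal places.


Posterior mean = alpha/(alpha+beta) = 13/27 = 0.4815
P(X=0|theta=mean) = 1 - theta = 0.5185

0.5185


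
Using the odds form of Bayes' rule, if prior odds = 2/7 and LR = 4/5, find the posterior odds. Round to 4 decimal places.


Bayes' rule in odds form: posterior odds = prior odds * LR
= (2 * 4) / (7 * 5)
= 8/35 = 0.2286

0.2286


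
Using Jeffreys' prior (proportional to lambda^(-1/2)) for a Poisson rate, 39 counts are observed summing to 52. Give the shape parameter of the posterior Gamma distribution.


Conjugate update: Gamma(prior_shape + S, prior_rate + n).
Prior shape = 0.5, prior rate = 0.
Posterior shape = 0.5 + S = 0.5 + 52 = 52.5

52.5


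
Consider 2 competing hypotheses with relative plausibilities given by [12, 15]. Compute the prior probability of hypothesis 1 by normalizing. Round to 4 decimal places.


Sum of weights = 12 + 15 = 27
Normalized prior for H1 = 12 / 27
= 0.4444

0.4444


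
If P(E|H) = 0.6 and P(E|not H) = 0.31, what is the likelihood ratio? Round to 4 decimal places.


Likelihood ratio = P(E|H) / P(E|not H)
= 0.6 / 0.31
= 1.9355

1.9355


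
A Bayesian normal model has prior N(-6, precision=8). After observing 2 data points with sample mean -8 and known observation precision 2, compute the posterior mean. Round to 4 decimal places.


Posterior mean = (prior_precision * prior_mean + n * data_precision * data_mean) / (prior_precision + n * data_precision)
Numerator = 8*-6 + 2*2*-8 = -80
Denominator = 8 + 2*2 = 12
Posterior mean = -6.6667

-6.6667


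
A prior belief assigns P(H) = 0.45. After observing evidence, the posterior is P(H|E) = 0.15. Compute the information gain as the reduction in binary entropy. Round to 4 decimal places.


H(prior) = -0.45*log2(0.45) - 0.55*log2(0.55)
= 0.9928
H(post) = -0.15*log2(0.15) - 0.85*log2(0.85)
= 0.6098
IG = 0.9928 - 0.6098 = 0.3829

0.3829


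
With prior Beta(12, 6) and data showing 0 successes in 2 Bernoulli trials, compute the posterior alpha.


Conjugate update: alpha_posterior = alpha_prior + k
= 12 + 0 = 12

12


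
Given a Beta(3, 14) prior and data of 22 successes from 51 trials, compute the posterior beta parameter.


Number of failures = 51 - 22 = 29
Posterior beta = 14 + 29 = 43

43


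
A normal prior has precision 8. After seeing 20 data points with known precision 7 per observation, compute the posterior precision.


In the conjugate normal model, precisions add:
tau_posterior = tau_prior + n * tau_data
= 8 + 20*7 = 148

148


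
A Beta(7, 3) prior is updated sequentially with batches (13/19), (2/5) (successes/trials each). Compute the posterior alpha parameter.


Sequential conjugate updating is equivalent to a single batch update.
Total successes across all batches = 15
alpha_posterior = alpha_prior + total_successes = 7 + 15
= 22

22


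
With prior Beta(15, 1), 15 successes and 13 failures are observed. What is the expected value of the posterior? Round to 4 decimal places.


Posterior = Beta(30, 14)
E[theta] = alpha/(alpha+beta)
= 30/44 = 0.6818

0.6818


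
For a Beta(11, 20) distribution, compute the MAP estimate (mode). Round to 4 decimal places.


MAP = mode = (a-1)/(a+b-2)
= (11-1)/(11+20-2)
= 10/29 = 0.3448

0.3448


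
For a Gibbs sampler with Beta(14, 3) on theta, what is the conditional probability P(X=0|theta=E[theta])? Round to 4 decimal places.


E[theta] = 14/(14+3) = 0.8235
P(X=0|theta) = 1 - theta = 0.1765

0.1765


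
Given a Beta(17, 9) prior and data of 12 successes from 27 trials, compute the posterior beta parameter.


Number of failures = 27 - 12 = 15
Posterior beta = 9 + 15 = 24

24


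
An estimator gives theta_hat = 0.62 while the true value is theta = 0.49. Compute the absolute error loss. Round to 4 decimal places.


The absolute error loss is |theta_hat - theta|
= |0.62 - 0.49|
= 0.13

0.13


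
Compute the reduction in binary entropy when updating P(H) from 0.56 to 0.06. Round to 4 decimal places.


H_before = -p*log2(p) - (1-p)*log2(1-p) for p=0.56: 0.9896
H_after for p=0.06: 0.3274
Reduction = 0.9896 - 0.3274 = 0.6621

0.6621


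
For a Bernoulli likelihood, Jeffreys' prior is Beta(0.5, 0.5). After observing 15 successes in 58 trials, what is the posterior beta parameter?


Jeffreys' prior for Bernoulli is Beta(0.5, 0.5).
Posterior is Beta(0.5 + k, 0.5 + n - k).
Posterior beta = 0.5 + (n - k) = 0.5 + 43 = 43.5

43.5


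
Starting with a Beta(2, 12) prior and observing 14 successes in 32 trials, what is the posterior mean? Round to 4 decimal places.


Posterior parameters: alpha = 2 + 14 = 16
beta = 12 + 18 = 30
Posterior mean = alpha / (alpha + beta) = 16 / 46
= 0.3478

0.3478


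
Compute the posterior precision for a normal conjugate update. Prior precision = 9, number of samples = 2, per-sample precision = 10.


tau_post = tau_0 + n * tau
= 9 + 2 * 10 = 29

29


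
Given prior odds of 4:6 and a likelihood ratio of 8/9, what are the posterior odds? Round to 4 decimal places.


Posterior odds = prior odds * LR
Prior odds = 4/6 = 0.6667
LR = 8/9 = 0.8889
Posterior odds = 0.6667 * 0.8889 = 0.5926

0.5926


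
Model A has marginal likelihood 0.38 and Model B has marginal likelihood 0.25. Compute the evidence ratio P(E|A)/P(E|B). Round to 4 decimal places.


Evidence ratio = P(E|A) / P(E|B)
= 0.38 / 0.25
= 1.52

1.52


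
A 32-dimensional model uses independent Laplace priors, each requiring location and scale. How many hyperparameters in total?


Per parameter: 2 (location and scale).
Total = 32 * 2 = 64

64


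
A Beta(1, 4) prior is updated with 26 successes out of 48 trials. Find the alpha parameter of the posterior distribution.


In the Beta-Binomial conjugate update:
alpha_post = alpha_prior + successes
= 1 + 26
= 27

27


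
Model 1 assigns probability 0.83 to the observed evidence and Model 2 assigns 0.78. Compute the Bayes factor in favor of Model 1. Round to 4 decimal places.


BF = P(data|M1) / P(data|M2)
= 0.83 / 0.78 = 1.0641

1.0641


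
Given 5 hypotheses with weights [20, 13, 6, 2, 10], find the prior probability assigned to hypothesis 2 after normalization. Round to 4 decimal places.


To normalize, divide each weight by the sum of all weights.
Sum = 51
Prior(H2) = 13/51 = 0.2549

0.2549


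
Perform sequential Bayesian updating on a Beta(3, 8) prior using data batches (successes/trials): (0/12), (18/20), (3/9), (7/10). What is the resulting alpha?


Accumulate successes: 28
Posterior alpha = prior alpha + sum of successes
= 3 + 28 = 31

31


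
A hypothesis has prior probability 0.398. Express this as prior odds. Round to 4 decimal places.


Odds = P(H) / P(not H) = 0.398 / 0.602
= 0.6611

0.6611


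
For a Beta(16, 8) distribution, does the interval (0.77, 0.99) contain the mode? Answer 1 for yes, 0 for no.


Mode of Beta(a,b) = (a-1)/(a+b-2)
= (16-1)/(16+8-2) = 0.6818
Check: 0.77 <= 0.6818 <= 0.99?
Result: 0

0


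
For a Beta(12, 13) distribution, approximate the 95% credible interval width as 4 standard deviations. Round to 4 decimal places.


Variance of Beta(a,b) = ab / ((a+b)^2 * (a+b+1))
= 12*13 / ((25)^2 * 26)
= 0.0096
SD = sqrt(0.0096) = 0.098
Width = 4 * SD = 0.3919

0.3919


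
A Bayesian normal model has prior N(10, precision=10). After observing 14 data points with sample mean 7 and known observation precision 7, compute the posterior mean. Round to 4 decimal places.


Posterior mean = (prior_precision * prior_mean + n * data_precision * data_mean) / (prior_precision + n * data_precision)
Numerator = 10*10 + 14*7*7 = 786
Denominator = 10 + 14*7 = 108
Posterior mean = 7.2778

7.2778


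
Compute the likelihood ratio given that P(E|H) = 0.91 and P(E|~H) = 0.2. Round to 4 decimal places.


LR = P(E|H) / P(E|~H)
= 0.91 / 0.2 = 4.55

4.55


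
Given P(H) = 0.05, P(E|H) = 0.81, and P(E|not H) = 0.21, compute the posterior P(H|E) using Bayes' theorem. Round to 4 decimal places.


By Bayes' theorem: P(H|E) = P(E|H)*P(H) / P(E)
P(E) = P(E|H)*P(H) + P(E|not H)*P(not H)
P(E) = 0.81*0.05 + 0.21*0.95 = 0.24
P(H|E) = 0.81*0.05 / 0.24 = 0.1688

0.1688


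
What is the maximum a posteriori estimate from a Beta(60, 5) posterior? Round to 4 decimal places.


The MAP estimate equals the mode of the distribution.
Mode of Beta(a,b) = (a-1)/(a+b-2)
= 59/63
= 0.9365

0.9365


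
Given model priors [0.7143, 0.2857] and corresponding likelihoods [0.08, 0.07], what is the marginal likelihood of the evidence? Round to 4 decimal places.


P(E) = sum_i P(M_i) P(E|M_i)
= 0.0571 + 0.02
= 0.0771

0.0771
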